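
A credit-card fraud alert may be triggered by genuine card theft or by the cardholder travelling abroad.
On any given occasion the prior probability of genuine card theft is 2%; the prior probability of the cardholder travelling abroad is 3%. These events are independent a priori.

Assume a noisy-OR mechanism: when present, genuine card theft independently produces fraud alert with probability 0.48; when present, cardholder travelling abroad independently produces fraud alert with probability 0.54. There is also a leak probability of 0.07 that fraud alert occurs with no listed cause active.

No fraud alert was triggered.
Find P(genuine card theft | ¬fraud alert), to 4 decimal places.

P(genuine card theft | ¬fraud alert) ≈ 0.0105

Under noisy-OR, P(fraud alert | causes) = 1 − (1−0.07)·∏(1−qᵢ) over the active causes.
Sum P(¬fraud alert|·) weighted by the priors over the 4 (genuine card theft, cardholder travelling abroad) configurations:
  P(¬fraud alert) = 0.93×0.98×0.97 + 0.4278×0.98×0.03 + 0.4836×0.02×0.97 + 0.222456×0.02×0.03
        = 0.884058 + 0.012577 + 0.009382 + 0.000133 = 0.906150
Keeping only the genuine card theft-present terms gives 0.009515, so
  P(genuine card theft | ¬fraud alert) = 0.009515 / 0.906150 ≈ 0.0105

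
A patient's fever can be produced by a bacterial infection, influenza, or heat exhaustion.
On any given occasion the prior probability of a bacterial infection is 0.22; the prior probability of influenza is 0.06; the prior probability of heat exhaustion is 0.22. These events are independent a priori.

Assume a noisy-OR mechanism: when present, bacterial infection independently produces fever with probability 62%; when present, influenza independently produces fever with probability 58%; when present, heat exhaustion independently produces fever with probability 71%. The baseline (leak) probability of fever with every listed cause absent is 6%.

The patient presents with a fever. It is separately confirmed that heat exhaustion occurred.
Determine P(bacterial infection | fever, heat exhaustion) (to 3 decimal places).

Under noisy-OR, P(fever | causes) = 1 − (1−0.06)·∏(1−qᵢ) over the active causes.
Numerator (weight on configurations with bacterial infection): 0.185378 + 0.012626 = 0.198004
The normalizing constant is 0.7274·0.78·0.94 + 0.885508·0.78·0.06 + 0.896412·0.22·0.94 + 0.956493·0.22·0.06 = 0.772776
Posterior = 0.198004 / 0.772776 ≈ 0.256

P(bacterial infection | fever, heat exhaustion) ≈ 0.256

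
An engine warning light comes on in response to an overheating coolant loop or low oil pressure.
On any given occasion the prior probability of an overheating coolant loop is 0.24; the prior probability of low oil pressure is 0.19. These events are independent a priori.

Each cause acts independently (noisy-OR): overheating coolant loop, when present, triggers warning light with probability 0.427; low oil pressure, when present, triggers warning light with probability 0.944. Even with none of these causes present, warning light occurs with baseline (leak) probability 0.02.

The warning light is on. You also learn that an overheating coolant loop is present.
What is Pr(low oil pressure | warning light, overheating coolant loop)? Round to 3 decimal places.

Under noisy-OR, P(warning light | causes) = 1 − (1−0.02)·∏(1−qᵢ) over the active causes.
Enumerate both values of low oil pressure and weight by the priors:
  P(warning light | overheating coolant loop) = 0.43846·0.81 + 0.968554·0.19
        = 0.355153 + 0.184025 = 0.539178
Configurations with low oil pressure contribute 0.184025, so
  P(low oil pressure | warning light, overheating coolant loop) = 0.184025 / 0.539178 ≈ 0.341

Pr(low oil pressure | warning light, overheating coolant loop) ≈ 0.341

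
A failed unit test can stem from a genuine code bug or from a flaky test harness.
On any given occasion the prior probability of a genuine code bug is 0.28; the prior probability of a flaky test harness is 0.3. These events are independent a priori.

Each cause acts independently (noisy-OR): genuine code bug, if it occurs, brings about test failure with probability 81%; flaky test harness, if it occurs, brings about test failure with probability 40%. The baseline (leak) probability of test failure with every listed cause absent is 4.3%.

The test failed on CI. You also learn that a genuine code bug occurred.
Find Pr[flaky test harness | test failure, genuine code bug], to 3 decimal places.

Under noisy-OR, P(test failure | causes) = 1 − (1−0.043)·∏(1−qᵢ) over the active causes.
For the numerator, keep only flaky test harness=true terms: 0.890902×0.3 = 0.267271
The normalizing constant is 0.81817×0.7 + 0.890902×0.3 = 0.839990
P(flaky test harness | test failure, genuine code bug) = 0.267271/0.839990 ≈ 0.318

Pr[flaky test harness | test failure, genuine code bug] ≈ 0.318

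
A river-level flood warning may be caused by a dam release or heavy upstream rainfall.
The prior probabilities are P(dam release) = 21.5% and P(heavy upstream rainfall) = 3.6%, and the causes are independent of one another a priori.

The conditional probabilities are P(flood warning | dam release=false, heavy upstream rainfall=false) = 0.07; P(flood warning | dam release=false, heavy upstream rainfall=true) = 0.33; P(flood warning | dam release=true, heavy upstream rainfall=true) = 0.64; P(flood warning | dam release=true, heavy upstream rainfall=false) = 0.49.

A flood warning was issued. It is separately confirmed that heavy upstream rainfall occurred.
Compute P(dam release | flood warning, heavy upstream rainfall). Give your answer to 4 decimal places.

P(flood warning | heavy upstream rainfall) = 0.33×0.785 + 0.64×0.215 = 0.259050 + 0.137600 = 0.396650
Of this, 0.137600 comes from 0.64×0.215 (the dam release=true cases).
So P(dam release | flood warning, heavy upstream rainfall) = 0.137600/0.396650 ≈ 0.3469.

P(dam release | flood warning, heavy upstream rainfall) ≈ 0.3469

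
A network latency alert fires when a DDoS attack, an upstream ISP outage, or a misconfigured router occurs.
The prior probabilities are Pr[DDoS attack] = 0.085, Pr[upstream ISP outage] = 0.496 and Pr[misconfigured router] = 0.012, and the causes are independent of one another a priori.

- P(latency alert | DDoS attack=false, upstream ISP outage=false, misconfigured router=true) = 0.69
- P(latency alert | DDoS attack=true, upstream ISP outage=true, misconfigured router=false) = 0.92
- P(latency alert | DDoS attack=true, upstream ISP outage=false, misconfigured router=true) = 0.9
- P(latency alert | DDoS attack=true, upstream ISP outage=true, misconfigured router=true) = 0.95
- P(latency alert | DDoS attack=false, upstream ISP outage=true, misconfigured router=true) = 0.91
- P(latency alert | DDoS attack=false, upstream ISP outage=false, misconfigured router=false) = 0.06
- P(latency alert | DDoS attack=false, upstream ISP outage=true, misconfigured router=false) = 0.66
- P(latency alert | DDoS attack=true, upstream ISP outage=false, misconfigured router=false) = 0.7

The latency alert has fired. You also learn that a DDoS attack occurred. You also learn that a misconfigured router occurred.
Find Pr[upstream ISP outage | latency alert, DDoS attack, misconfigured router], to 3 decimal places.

Pr[upstream ISP outage | latency alert, DDoS attack, misconfigured router] ≈ 0.510

P(latency alert | DDoS attack, misconfigured router) = 0.9*0.504 + 0.95*0.496 = 0.453600 + 0.471200 = 0.924800
Of this, 0.471200 comes from 0.95*0.496 (the upstream ISP outage=true cases).
So P(upstream ISP outage | latency alert, DDoS attack, misconfigured router) = 0.471200/0.924800 ≈ 0.510.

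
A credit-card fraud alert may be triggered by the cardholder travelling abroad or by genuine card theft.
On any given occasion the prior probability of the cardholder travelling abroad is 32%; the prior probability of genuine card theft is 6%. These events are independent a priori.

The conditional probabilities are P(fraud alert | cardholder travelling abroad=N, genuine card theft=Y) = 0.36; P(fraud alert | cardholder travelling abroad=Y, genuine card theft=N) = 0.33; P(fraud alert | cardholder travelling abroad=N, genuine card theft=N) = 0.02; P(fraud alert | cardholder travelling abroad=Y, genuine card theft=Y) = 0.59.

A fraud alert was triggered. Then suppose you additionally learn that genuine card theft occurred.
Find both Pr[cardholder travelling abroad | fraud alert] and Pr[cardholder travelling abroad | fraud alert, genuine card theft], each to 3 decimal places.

P(fraud alert) = 0.02*0.68*0.94 + 0.36*0.68*0.06 + 0.33*0.32*0.94 + 0.59*0.32*0.06 = 0.012784 + 0.014688 + 0.099264 + 0.011328 = 0.138064
Of this, 0.110592 comes from 0.099264 + 0.011328 (the cardholder travelling abroad=true cases).
Hence the posterior is 0.110592/0.138064 ≈ 0.801.

Now also conditioning on genuine card theft=true:
P(fraud alert | genuine card theft) = 0.36·0.68 + 0.59·0.32 = 0.244800 + 0.188800 = 0.433600
Of this, 0.188800 comes from 0.59·0.32 (the cardholder travelling abroad=true cases).
So P(cardholder travelling abroad | fraud alert, genuine card theft) = 0.188800/0.433600 ≈ 0.435.

Pr[cardholder travelling abroad | fraud alert] ≈ 0.801; Pr[cardholder travelling abroad | fraud alert, genuine card theft] ≈ 0.435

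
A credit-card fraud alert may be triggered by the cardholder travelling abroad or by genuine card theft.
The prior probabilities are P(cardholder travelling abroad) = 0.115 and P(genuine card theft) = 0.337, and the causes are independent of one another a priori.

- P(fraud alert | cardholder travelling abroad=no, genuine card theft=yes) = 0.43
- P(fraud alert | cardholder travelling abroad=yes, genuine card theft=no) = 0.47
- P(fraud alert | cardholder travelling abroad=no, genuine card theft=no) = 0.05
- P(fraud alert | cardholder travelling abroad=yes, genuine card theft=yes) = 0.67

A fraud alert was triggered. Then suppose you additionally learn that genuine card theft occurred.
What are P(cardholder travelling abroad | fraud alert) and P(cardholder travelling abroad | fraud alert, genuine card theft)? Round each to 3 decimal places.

P(fraud alert) = 0.05*0.885*0.663 + 0.43*0.885*0.337 + 0.47*0.115*0.663 + 0.67*0.115*0.337 = 0.029338 + 0.128245 + 0.035835 + 0.025966 = 0.219384
Of this, 0.061801 comes from 0.035835 + 0.025966 (the cardholder travelling abroad=true cases).
So P(cardholder travelling abroad | fraud alert) = 0.061801/0.219384 ≈ 0.282.

Now condition on the additional information:
By total probability over both values of cardholder travelling abroad:
  P(fraud alert | genuine card theft) = 0.43*0.885 + 0.67*0.115
        = 0.380550 + 0.077050 = 0.457600
The terms with cardholder travelling abroad present sum to 0.077050, so
  P(cardholder travelling abroad | fraud alert, genuine card theft) = 0.077050 / 0.457600 ≈ 0.168

P(cardholder travelling abroad | fraud alert) ≈ 0.282; P(cardholder travelling abroad | fraud alert, genuine card theft) ≈ 0.168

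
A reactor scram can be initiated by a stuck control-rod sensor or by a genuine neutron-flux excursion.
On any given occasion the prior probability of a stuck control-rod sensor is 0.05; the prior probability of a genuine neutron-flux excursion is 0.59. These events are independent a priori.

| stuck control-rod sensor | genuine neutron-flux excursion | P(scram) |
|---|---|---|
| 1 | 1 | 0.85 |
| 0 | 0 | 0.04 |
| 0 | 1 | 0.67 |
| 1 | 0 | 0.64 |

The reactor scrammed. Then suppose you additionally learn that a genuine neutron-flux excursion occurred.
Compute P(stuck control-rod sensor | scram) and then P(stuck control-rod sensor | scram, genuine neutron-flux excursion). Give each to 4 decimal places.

P(stuck control-rod sensor | scram) ≈ 0.0890; P(stuck control-rod sensor | scram, genuine neutron-flux excursion) ≈ 0.0626

Weight on stuck control-rod sensor=true, given the evidence: 0.013120 + 0.025075 = 0.038195
Normalizer over all consistent configurations: 0.04·0.95·0.41 + 0.67·0.95·0.59 + 0.64·0.05·0.41 + 0.85·0.05·0.59 = 0.429310
Posterior = 0.038195 / 0.429310 ≈ 0.0890

Now also conditioning on genuine neutron-flux excursion=true:
For the numerator, keep only stuck control-rod sensor=true terms: 0.85×0.05 = 0.042500
Normalizer over all consistent configurations: 0.67×0.95 + 0.85×0.05 = 0.679000
Posterior = 0.042500 / 0.679000 ≈ 0.0626
The drop from 0.0890 to 0.0626 is the explaining-away (discounting) effect.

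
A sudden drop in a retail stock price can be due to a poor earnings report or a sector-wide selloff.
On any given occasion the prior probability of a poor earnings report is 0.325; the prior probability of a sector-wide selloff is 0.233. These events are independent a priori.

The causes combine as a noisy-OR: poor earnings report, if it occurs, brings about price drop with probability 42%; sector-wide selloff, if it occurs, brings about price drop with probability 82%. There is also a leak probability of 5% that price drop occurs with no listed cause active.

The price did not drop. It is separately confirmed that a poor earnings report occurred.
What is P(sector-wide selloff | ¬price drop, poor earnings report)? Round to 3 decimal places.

Under noisy-OR, P(price drop | causes) = 1 − (1−0.05)·∏(1−qᵢ) over the active causes.
For the numerator, keep only sector-wide selloff=true terms: 0.09918*0.233 = 0.023109
The normalizing constant is 0.551*0.767 + 0.09918*0.233 = 0.445726
P(sector-wide selloff | ¬price drop, poor earnings report) = 0.023109/0.445726 ≈ 0.052

P(sector-wide selloff | ¬price drop, poor earnings report) ≈ 0.052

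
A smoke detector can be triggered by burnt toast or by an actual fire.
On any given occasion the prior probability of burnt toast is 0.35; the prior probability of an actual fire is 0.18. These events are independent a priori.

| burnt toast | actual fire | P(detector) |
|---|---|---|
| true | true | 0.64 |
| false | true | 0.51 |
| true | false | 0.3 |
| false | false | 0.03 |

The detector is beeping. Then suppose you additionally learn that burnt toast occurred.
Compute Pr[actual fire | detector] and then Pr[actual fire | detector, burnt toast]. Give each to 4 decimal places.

Pr[actual fire | detector] ≈ 0.4948; Pr[actual fire | detector, burnt toast] ≈ 0.3189

For the numerator, keep only actual fire=true terms: 0.059670 + 0.040320 = 0.099990
Denominator P(detector): 0.03·0.65·0.82 + 0.51·0.65·0.18 + 0.3·0.35·0.82 + 0.64·0.35·0.18 = 0.202080
Posterior = 0.099990 / 0.202080 ≈ 0.4948

Now also conditioning on burnt toast=true:
By total probability over both values of actual fire:
  P(detector | burnt toast) = 0.3×0.82 + 0.64×0.18
        = 0.246000 + 0.115200 = 0.361200
The terms with actual fire present sum to 0.115200, so
  P(actual fire | detector, burnt toast) = 0.115200 / 0.361200 ≈ 0.3189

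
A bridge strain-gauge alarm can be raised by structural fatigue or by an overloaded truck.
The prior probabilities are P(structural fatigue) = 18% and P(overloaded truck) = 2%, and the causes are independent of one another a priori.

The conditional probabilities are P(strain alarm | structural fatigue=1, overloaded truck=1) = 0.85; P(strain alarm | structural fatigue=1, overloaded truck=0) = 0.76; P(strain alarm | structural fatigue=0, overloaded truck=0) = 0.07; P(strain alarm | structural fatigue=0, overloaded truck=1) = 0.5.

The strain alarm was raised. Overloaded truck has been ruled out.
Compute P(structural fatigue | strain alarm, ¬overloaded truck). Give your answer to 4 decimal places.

P(structural fatigue | strain alarm, ¬overloaded truck) ≈ 0.7044

Weight on structural fatigue=true, given the evidence: 0.76×0.18 = 0.136800
Denominator P(strain alarm | ¬overloaded truck): 0.07×0.82 + 0.76×0.18 = 0.194200
P(structural fatigue | strain alarm, ¬overloaded truck) = 0.136800/0.194200 ≈ 0.7044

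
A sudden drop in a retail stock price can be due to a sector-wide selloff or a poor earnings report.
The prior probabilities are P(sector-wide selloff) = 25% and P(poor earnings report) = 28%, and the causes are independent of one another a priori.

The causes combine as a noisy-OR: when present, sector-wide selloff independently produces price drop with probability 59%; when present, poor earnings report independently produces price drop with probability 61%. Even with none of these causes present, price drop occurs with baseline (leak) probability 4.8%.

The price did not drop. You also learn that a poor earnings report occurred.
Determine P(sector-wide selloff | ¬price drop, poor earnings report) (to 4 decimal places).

Under noisy-OR, P(price drop | causes) = 1 − (1−0.048)·∏(1−qᵢ) over the active causes.
Sum P(¬price drop|·) weighted by the priors over both values of sector-wide selloff:
  P(¬price drop | poor earnings report) = 0.37128·0.75 + 0.152225·0.25
        = 0.278460 + 0.038056 = 0.316516
The terms with sector-wide selloff present sum to 0.038056, so
  P(sector-wide selloff | ¬price drop, poor earnings report) = 0.038056 / 0.316516 ≈ 0.1202

P(sector-wide selloff | ¬price drop, poor earnings report) ≈ 0.1202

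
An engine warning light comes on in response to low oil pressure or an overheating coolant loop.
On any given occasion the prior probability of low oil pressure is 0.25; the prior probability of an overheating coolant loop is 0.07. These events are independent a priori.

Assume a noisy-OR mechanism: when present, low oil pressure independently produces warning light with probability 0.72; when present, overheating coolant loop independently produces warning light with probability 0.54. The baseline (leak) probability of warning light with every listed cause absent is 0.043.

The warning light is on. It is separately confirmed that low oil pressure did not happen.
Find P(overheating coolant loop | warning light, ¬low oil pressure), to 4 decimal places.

Under noisy-OR, P(warning light | causes) = 1 − (1−0.043)·∏(1−qᵢ) over the active causes.
For the numerator, keep only overheating coolant loop=true terms: 0.55978×0.07 = 0.039185
The normalizing constant is 0.043×0.93 + 0.55978×0.07 = 0.079175
P(overheating coolant loop | warning light, ¬low oil pressure) = 0.039185/0.079175 ≈ 0.4949

P(overheating coolant loop | warning light, ¬low oil pressure) ≈ 0.4949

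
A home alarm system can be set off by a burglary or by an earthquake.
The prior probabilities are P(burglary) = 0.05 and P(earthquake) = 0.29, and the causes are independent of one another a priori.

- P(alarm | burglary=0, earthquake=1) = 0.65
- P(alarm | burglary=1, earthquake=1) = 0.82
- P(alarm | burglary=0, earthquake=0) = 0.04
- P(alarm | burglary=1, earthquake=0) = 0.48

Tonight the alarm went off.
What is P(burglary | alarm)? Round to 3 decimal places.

P(burglary | alarm) ≈ 0.123

Numerator (weight on configurations with burglary): 0.017040 + 0.011890 = 0.028930
Normalizer over all consistent configurations: 0.04*0.95*0.71 + 0.65*0.95*0.29 + 0.48*0.05*0.71 + 0.82*0.05*0.29 = 0.234985
Posterior = 0.028930 / 0.234985 ≈ 0.123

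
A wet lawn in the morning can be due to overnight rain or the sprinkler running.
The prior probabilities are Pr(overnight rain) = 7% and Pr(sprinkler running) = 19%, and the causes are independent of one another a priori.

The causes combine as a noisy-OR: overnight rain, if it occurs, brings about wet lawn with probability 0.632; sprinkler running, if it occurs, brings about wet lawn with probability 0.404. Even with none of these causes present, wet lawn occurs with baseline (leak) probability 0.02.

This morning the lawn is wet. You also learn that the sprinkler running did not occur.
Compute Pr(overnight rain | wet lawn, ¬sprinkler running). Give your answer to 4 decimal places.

Pr(overnight rain | wet lawn, ¬sprinkler running) ≈ 0.7064

Under noisy-OR, P(wet lawn | causes) = 1 − (1−0.02)·∏(1−qᵢ) over the active causes.
Numerator (weight on configurations with overnight rain): 0.63936·0.07 = 0.044755
Denominator P(wet lawn | ¬sprinkler running): 0.02·0.93 + 0.63936·0.07 = 0.063355
P(overnight rain | wet lawn, ¬sprinkler running) = 0.044755/0.063355 ≈ 0.7064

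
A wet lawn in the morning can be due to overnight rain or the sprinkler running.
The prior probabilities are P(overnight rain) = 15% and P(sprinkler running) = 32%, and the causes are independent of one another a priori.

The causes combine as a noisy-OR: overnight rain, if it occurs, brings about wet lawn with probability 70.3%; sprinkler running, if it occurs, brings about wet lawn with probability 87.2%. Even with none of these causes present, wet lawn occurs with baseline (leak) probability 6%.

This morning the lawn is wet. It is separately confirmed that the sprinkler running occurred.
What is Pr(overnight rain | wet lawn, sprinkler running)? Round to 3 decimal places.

Under noisy-OR, P(wet lawn | causes) = 1 − (1−0.06)·∏(1−qᵢ) over the active causes.
Enumerate both values of overnight rain and weight by the priors:
  P(wet lawn | sprinkler running) = 0.87968×0.85 + 0.964265×0.15
        = 0.747728 + 0.144640 = 0.892368
Keeping only the overnight rain-present terms gives 0.144640, so
  P(overnight rain | wet lawn, sprinkler running) = 0.144640 / 0.892368 ≈ 0.162

Pr(overnight rain | wet lawn, sprinkler running) ≈ 0.162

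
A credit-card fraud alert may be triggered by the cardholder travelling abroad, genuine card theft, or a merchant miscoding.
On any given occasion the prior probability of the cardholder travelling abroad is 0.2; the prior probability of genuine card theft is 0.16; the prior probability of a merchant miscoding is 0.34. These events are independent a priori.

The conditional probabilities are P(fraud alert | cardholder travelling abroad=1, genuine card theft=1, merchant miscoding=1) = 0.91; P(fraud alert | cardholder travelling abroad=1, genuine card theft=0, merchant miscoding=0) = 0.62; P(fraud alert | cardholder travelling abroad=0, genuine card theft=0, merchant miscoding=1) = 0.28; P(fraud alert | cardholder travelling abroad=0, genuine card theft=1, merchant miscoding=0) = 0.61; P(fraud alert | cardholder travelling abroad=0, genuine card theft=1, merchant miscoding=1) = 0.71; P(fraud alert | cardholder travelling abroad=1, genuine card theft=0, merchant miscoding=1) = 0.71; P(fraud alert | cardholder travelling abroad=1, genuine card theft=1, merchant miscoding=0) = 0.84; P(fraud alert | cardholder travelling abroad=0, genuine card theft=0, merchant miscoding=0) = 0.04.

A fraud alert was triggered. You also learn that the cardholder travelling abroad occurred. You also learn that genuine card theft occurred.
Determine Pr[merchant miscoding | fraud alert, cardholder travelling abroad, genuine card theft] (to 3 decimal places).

Pr[merchant miscoding | fraud alert, cardholder travelling abroad, genuine card theft] ≈ 0.358

P(fraud alert | cardholder travelling abroad, genuine card theft) = 0.84*0.66 + 0.91*0.34 = 0.554400 + 0.309400 = 0.863800
The merchant miscoding-present share is 0.91*0.34 = 0.309400.
P(merchant miscoding | fraud alert, cardholder travelling abroad, genuine card theft) = 0.309400 / 0.863800 ≈ 0.358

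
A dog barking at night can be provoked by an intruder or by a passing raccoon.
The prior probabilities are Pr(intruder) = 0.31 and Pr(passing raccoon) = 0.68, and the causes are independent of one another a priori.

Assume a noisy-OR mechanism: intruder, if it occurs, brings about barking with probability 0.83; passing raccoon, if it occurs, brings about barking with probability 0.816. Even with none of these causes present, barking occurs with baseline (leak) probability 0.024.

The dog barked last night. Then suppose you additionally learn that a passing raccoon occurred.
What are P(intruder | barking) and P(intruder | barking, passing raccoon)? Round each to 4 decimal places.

Under noisy-OR, P(barking | causes) = 1 − (1−0.024)·∏(1−qᵢ) over the active causes.
P(barking) = 0.024*0.69*0.32 + 0.820416*0.69*0.68 + 0.83408*0.31*0.32 + 0.969471*0.31*0.68 = 0.005299 + 0.384939 + 0.082741 + 0.204364 = 0.677343
Of this, 0.287105 comes from 0.082741 + 0.204364 (the intruder=true cases).
Hence the posterior is 0.287105/0.677343 ≈ 0.4239.

Now also conditioning on passing raccoon=true:
P(barking | passing raccoon) = 0.820416*0.69 + 0.969471*0.31 = 0.566087 + 0.300536 = 0.866623
Of this, 0.300536 comes from 0.969471*0.31 (the intruder=true cases).
So P(intruder | barking, passing raccoon) = 0.300536/0.866623 ≈ 0.3468.

P(intruder | barking) ≈ 0.4239; P(intruder | barking, passing raccoon) ≈ 0.3468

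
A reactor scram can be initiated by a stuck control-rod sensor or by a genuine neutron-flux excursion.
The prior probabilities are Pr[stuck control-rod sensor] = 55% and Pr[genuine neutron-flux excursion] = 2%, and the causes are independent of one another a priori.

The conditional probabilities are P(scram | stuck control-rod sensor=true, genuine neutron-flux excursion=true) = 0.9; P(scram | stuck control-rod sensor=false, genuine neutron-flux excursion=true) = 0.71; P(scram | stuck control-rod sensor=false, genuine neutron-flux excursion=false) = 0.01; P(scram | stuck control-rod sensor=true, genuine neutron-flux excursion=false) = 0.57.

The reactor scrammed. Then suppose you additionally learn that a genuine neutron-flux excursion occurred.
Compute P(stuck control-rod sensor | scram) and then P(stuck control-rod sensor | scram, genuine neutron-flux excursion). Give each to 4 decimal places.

Enumerate the 4 (stuck control-rod sensor, genuine neutron-flux excursion) configurations and weight by the priors:
  P(scram) = 0.01×0.45×0.98 + 0.71×0.45×0.02 + 0.57×0.55×0.98 + 0.9×0.55×0.02
        = 0.004410 + 0.006390 + 0.307230 + 0.009900 = 0.327930
The terms with stuck control-rod sensor present sum to 0.317130, so
  P(stuck control-rod sensor | scram) = 0.317130 / 0.327930 ≈ 0.9671

Now condition on the additional information:
For the numerator, keep only stuck control-rod sensor=true terms: 0.9·0.55 = 0.495000
The normalizing constant is 0.71·0.45 + 0.9·0.55 = 0.814500
Posterior = 0.495000 / 0.814500 ≈ 0.6077
The drop from 0.9671 to 0.6077 is the explaining-away (discounting) effect.

P(stuck control-rod sensor | scram) ≈ 0.9671; P(stuck control-rod sensor | scram, genuine neutron-flux excursion) ≈ 0.6077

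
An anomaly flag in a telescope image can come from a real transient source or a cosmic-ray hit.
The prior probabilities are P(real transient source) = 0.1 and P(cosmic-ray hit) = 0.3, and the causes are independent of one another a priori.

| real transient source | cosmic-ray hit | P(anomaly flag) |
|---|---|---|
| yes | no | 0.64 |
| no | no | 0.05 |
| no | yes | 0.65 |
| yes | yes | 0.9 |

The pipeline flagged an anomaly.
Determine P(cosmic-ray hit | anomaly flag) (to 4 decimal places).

P(anomaly flag) = 0.05×0.9×0.7 + 0.65×0.9×0.3 + 0.64×0.1×0.7 + 0.9×0.1×0.3 = 0.031500 + 0.175500 + 0.044800 + 0.027000 = 0.278800
Of this, 0.202500 comes from 0.175500 + 0.027000 (the cosmic-ray hit=true cases).
P(cosmic-ray hit | anomaly flag) = 0.202500 / 0.278800 ≈ 0.7263

P(cosmic-ray hit | anomaly flag) ≈ 0.7263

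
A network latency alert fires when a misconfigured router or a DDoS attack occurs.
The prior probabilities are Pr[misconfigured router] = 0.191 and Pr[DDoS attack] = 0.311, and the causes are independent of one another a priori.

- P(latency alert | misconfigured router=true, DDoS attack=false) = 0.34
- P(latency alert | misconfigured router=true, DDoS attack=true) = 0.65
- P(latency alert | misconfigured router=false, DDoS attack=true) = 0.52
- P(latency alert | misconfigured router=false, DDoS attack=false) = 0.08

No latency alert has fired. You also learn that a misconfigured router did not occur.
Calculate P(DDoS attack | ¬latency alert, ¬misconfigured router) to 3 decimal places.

Numerator (weight on configurations with DDoS attack): 0.48·0.311 = 0.149280
The normalizing constant is 0.92·0.689 + 0.48·0.311 = 0.783160
P(DDoS attack | ¬latency alert, ¬misconfigured router) = 0.149280/0.783160 ≈ 0.191

P(DDoS attack | ¬latency alert, ¬misconfigured router) ≈ 0.191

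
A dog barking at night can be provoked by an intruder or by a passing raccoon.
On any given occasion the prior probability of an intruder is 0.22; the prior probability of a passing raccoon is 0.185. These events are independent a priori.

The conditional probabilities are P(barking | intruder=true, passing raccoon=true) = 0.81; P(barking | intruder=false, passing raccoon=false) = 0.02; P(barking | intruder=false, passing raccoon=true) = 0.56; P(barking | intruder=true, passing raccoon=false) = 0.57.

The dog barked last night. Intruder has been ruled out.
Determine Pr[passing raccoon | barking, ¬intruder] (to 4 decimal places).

Pr[passing raccoon | barking, ¬intruder] ≈ 0.8641

For the numerator, keep only passing raccoon=true terms: 0.56·0.185 = 0.103600
Normalizer over all consistent configurations: 0.02·0.815 + 0.56·0.185 = 0.119900
P(passing raccoon | barking, ¬intruder) = 0.103600/0.119900 ≈ 0.8641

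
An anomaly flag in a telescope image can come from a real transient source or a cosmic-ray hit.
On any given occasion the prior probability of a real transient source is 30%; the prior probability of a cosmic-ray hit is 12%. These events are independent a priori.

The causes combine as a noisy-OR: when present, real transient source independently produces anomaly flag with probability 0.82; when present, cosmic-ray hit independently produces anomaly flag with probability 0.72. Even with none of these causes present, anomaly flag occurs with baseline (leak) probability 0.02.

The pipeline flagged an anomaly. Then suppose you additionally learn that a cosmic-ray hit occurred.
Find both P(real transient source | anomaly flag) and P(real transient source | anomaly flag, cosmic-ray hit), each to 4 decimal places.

Under noisy-OR, P(anomaly flag | causes) = 1 − (1−0.02)·∏(1−qᵢ) over the active causes.
P(anomaly flag) = 0.02·0.7·0.88 + 0.7256·0.7·0.12 + 0.8236·0.3·0.88 + 0.950608·0.3·0.12 = 0.012320 + 0.060950 + 0.217430 + 0.034222 = 0.324922
Restricting to configurations with real transient source present: 0.217430 + 0.034222 = 0.251652.
Hence the posterior is 0.251652/0.324922 ≈ 0.7745.

Now condition on the additional information:
Weight on real transient source=true, given the evidence: 0.950608×0.3 = 0.285182
The normalizing constant is 0.7256×0.7 + 0.950608×0.3 = 0.793102
Posterior = 0.285182 / 0.793102 ≈ 0.3596
— cosmic-ray hit explains away the evidence for real transient source.

P(real transient source | anomaly flag) ≈ 0.7745; P(real transient source | anomaly flag, cosmic-ray hit) ≈ 0.3596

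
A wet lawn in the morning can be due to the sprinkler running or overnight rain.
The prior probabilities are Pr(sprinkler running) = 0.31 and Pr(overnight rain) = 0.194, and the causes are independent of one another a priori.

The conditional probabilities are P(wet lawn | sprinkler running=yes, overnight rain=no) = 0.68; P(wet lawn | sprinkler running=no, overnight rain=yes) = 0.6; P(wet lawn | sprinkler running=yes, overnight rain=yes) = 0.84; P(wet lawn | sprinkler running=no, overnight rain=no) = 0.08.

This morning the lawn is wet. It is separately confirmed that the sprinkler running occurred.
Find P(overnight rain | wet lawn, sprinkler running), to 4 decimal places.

Weight on overnight rain=true, given the evidence: 0.84·0.194 = 0.162960
Denominator P(wet lawn | sprinkler running): 0.68·0.806 + 0.84·0.194 = 0.711040
Posterior = 0.162960 / 0.711040 ≈ 0.2292

P(overnight rain | wet lawn, sprinkler running) ≈ 0.2292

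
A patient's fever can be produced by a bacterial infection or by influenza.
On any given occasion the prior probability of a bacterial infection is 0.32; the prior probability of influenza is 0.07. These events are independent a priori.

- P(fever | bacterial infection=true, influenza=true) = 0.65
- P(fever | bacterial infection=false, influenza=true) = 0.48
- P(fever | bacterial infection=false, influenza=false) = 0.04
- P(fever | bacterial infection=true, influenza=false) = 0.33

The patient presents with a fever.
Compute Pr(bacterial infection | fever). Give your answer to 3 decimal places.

For the numerator, keep only bacterial infection=true terms: 0.098208 + 0.014560 = 0.112768
Normalizer over all consistent configurations: 0.04·0.68·0.93 + 0.48·0.68·0.07 + 0.33·0.32·0.93 + 0.65·0.32·0.07 = 0.160912
P(bacterial infection | fever) = 0.112768/0.160912 ≈ 0.701

Pr(bacterial infection | fever) ≈ 0.701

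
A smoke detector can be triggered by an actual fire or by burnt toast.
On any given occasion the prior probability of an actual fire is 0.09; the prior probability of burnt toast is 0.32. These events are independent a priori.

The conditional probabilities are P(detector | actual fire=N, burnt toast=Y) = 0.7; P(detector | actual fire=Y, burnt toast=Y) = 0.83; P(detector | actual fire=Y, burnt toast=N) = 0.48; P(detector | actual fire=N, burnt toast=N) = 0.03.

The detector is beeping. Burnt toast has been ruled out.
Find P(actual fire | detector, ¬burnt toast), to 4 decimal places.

Numerator (weight on configurations with actual fire): 0.48×0.09 = 0.043200
The normalizing constant is 0.03×0.91 + 0.48×0.09 = 0.070500
Posterior = 0.043200 / 0.070500 ≈ 0.6128

P(actual fire | detector, ¬burnt toast) ≈ 0.6128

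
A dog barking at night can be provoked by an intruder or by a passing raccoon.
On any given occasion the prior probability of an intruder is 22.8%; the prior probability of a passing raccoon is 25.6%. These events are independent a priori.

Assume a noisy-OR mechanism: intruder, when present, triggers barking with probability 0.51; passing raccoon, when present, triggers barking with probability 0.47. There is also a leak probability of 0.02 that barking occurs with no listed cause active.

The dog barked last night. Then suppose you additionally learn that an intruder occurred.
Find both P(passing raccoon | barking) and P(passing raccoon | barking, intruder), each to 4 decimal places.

P(passing raccoon | barking) ≈ 0.5815; P(passing raccoon | barking, intruder) ≈ 0.3304

Under noisy-OR, P(barking | causes) = 1 − (1−0.02)·∏(1−qᵢ) over the active causes.
By total probability over the 4 (intruder, passing raccoon) configurations:
  P(barking) = 0.02*0.772*0.744 + 0.4806*0.772*0.256 + 0.5198*0.228*0.744 + 0.745494*0.228*0.256
        = 0.011487 + 0.094982 + 0.088175 + 0.043513 = 0.238157
Configurations with passing raccoon contribute 0.138495, so
  P(passing raccoon | barking) = 0.138495 / 0.238157 ≈ 0.5815

Now condition on the additional information:
By total probability over both values of passing raccoon:
  P(barking | intruder) = 0.5198·0.744 + 0.745494·0.256
        = 0.386731 + 0.190846 = 0.577577
The terms with passing raccoon present sum to 0.190846, so
  P(passing raccoon | barking, intruder) = 0.190846 / 0.577577 ≈ 0.3304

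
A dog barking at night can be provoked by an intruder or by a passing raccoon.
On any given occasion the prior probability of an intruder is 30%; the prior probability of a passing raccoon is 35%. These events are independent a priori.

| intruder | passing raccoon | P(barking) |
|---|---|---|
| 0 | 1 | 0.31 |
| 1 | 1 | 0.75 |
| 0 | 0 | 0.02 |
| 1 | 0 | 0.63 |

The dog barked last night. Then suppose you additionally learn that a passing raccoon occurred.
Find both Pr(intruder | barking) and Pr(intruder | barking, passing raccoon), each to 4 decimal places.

By total probability over the 4 (intruder, passing raccoon) configurations:
  P(barking) = 0.02*0.7*0.65 + 0.31*0.7*0.35 + 0.63*0.3*0.65 + 0.75*0.3*0.35
        = 0.009100 + 0.075950 + 0.122850 + 0.078750 = 0.286650
The terms with intruder present sum to 0.201600, so
  P(intruder | barking) = 0.201600 / 0.286650 ≈ 0.7033

Now condition on the additional information:
Weight on intruder=true, given the evidence: 0.75×0.3 = 0.225000
The normalizing constant is 0.31×0.7 + 0.75×0.3 = 0.442000
P(intruder | barking, passing raccoon) = 0.225000/0.442000 ≈ 0.5090
The drop from 0.7033 to 0.5090 is the explaining-away (discounting) effect.

Pr(intruder | barking) ≈ 0.7033; Pr(intruder | barking, passing raccoon) ≈ 0.5090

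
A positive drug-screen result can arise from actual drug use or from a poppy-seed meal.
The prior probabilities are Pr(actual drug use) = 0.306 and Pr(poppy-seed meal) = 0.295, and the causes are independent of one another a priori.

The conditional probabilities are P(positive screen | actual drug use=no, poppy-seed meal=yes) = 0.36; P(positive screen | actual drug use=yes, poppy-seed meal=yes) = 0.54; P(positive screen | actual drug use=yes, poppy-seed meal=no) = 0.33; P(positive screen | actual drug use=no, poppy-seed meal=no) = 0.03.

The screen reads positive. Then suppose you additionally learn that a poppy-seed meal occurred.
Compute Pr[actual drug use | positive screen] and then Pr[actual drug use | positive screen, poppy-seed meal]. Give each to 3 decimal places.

For the numerator, keep only actual drug use=true terms: 0.071191 + 0.048746 = 0.119937
Denominator P(positive screen): 0.03×0.694×0.705 + 0.36×0.694×0.295 + 0.33×0.306×0.705 + 0.54×0.306×0.295 = 0.208318
Posterior = 0.119937 / 0.208318 ≈ 0.576

Now also conditioning on poppy-seed meal=true:
Sum P(positive screen|·) weighted by the priors over both values of actual drug use:
  P(positive screen | poppy-seed meal) = 0.36·0.694 + 0.54·0.306
        = 0.249840 + 0.165240 = 0.415080
Configurations with actual drug use contribute 0.165240, so
  P(actual drug use | positive screen, poppy-seed meal) = 0.165240 / 0.415080 ≈ 0.398
This is intercausal reasoning (explaining away): once poppy-seed meal accounts for the positive screen, actual drug use becomes less likely.

Pr[actual drug use | positive screen] ≈ 0.576; Pr[actual drug use | positive screen, poppy-seed meal] ≈ 0.398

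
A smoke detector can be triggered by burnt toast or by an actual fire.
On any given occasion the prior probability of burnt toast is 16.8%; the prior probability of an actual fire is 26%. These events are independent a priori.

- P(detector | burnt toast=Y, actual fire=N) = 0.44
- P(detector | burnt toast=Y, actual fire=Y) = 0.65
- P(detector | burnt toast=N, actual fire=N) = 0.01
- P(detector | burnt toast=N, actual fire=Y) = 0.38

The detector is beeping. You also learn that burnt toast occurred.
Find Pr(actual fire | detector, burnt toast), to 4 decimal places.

Numerator (weight on configurations with actual fire): 0.65×0.26 = 0.169000
Denominator P(detector | burnt toast): 0.44×0.74 + 0.65×0.26 = 0.494600
Posterior = 0.169000 / 0.494600 ≈ 0.3417

Pr(actual fire | detector, burnt toast) ≈ 0.3417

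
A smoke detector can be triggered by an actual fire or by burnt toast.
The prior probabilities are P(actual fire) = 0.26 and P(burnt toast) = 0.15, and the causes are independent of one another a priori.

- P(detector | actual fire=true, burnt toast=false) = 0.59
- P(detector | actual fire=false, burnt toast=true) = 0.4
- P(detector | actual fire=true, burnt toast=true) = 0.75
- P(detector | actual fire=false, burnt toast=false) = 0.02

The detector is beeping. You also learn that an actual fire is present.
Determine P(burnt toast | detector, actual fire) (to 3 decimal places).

P(burnt toast | detector, actual fire) ≈ 0.183

P(detector | actual fire) = 0.59*0.85 + 0.75*0.15 = 0.501500 + 0.112500 = 0.614000
Restricting to configurations with burnt toast present: 0.75*0.15 = 0.112500.
P(burnt toast | detector, actual fire) = 0.112500 / 0.614000 ≈ 0.183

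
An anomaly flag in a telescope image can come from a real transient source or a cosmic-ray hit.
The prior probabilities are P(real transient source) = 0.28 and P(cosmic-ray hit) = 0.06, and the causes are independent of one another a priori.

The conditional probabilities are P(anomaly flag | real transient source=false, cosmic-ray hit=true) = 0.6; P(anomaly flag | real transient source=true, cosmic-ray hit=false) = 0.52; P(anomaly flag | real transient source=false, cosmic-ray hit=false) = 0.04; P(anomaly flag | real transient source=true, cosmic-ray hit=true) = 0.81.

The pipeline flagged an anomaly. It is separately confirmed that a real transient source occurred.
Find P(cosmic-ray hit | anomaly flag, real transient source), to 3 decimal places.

P(cosmic-ray hit | anomaly flag, real transient source) ≈ 0.090

Weight on cosmic-ray hit=true, given the evidence: 0.81*0.06 = 0.048600
The normalizing constant is 0.52*0.94 + 0.81*0.06 = 0.537400
Posterior = 0.048600 / 0.537400 ≈ 0.090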